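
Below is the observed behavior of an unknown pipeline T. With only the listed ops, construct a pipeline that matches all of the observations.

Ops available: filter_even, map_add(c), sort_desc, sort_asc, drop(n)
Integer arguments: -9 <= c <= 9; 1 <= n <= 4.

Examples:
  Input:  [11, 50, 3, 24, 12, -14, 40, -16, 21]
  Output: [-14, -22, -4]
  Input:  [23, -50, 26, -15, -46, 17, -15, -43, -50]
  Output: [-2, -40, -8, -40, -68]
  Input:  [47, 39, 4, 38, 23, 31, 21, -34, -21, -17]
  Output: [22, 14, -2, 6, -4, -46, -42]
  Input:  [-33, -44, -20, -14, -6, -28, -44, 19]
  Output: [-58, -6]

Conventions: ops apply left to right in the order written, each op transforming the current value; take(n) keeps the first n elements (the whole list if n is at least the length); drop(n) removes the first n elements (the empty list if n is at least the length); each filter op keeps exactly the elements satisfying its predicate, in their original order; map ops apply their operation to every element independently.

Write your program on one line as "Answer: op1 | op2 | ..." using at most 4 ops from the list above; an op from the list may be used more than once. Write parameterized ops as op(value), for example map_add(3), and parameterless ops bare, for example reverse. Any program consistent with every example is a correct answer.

map_add(-9) | filter_even | map_add(-8) | map_add(-8)

Check, running the answer program on each example:
  [11, 50, 3, 24, 12, -14, 40, -16, 21] -> [2, 41, -6, 15, 3, -23, 31, -25, 12] -> [2, -6, 12] -> [-6, -14, 4] -> [-14, -22, -4]
  [23, -50, 26, -15, -46, 17, -15, -43, -50] -> [14, -59, 17, -24, -55, 8, -24, -52, -59] -> [14, -24, 8, -24, -52] -> [6, -32, 0, -32, -60] -> [-2, -40, -8, -40, -68]
  [47, 39, 4, 38, 23, 31, 21, -34, -21, -17] -> [38, 30, -5, 29, 14, 22, 12, -43, -30, -26] -> [38, 30, 14, 22, 12, -30, -26] -> [30, 22, 6, 14, 4, -38, -34] -> [22, 14, -2, 6, -4, -46, -42]
  [-33, -44, -20, -14, -6, -28, -44, 19] -> [-42, -53, -29, -23, -15, -37, -53, 10] -> [-42, 10] -> [-50, 2] -> [-58, -6]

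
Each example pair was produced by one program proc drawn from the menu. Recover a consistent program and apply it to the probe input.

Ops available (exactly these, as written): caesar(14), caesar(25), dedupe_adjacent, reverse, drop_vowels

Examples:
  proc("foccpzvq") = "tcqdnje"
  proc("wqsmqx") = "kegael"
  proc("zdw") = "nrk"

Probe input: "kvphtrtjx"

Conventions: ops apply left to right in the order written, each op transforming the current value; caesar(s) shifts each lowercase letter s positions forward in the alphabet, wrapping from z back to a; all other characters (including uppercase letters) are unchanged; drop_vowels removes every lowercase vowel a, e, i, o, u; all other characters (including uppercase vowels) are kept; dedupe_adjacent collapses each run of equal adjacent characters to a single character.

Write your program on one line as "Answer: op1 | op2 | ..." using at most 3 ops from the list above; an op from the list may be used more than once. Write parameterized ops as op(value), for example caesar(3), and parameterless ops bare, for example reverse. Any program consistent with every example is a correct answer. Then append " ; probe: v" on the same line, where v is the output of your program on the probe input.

dedupe_adjacent | caesar(14) ; probe: "yjdvhfhxl"

Check, running the answer program on each example:
  "foccpzvq" -> "focpzvq" -> "tcqdnje"
  "wqsmqx" -> "wqsmqx" -> "kegael"
  "zdw" -> "zdw" -> "nrk"
  probe: "kvphtrtjx" -> "kvphtrtjx" -> "yjdvhfhxl"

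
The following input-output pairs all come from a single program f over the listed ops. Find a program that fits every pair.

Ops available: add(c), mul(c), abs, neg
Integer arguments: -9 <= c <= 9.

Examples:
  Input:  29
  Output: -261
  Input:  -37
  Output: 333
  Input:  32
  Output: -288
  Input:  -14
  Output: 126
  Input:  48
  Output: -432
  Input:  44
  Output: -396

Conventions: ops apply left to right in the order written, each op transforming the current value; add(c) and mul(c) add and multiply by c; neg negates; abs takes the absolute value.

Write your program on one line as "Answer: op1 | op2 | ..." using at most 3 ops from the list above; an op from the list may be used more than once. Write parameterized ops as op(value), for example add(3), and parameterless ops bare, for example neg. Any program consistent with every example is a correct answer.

neg | mul(9)

Check, running the answer program on each example:
  29 -> -29 -> -261
  -37 -> 37 -> 333
  32 -> -32 -> -288
  -14 -> 14 -> 126
  48 -> -48 -> -432
  44 -> -44 -> -396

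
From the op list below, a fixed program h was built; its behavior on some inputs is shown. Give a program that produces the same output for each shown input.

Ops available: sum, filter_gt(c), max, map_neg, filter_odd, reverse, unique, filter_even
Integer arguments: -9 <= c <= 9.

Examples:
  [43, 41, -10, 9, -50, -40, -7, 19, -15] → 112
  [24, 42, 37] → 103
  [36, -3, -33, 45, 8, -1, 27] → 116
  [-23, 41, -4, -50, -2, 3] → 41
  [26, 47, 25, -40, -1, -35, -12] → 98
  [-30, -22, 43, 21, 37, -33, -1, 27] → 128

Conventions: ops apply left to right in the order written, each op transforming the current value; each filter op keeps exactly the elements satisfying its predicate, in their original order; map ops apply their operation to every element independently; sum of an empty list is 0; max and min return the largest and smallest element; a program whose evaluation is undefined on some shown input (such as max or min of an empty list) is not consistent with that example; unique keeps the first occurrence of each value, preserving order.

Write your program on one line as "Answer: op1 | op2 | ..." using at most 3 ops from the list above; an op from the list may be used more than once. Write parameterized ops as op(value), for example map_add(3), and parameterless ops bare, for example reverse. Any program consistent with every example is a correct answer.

filter_gt(3) | sum

Check, running the answer program on each example:
  [43, 41, -10, 9, -50, -40, -7, 19, -15] -> [43, 41, 9, 19] -> 112
  [24, 42, 37] -> [24, 42, 37] -> 103
  [36, -3, -33, 45, 8, -1, 27] -> [36, 45, 8, 27] -> 116
  [-23, 41, -4, -50, -2, 3] -> [41] -> 41
  [26, 47, 25, -40, -1, -35, -12] -> [26, 47, 25] -> 98
  [-30, -22, 43, 21, 37, -33, -1, 27] -> [43, 21, 37, 27] -> 128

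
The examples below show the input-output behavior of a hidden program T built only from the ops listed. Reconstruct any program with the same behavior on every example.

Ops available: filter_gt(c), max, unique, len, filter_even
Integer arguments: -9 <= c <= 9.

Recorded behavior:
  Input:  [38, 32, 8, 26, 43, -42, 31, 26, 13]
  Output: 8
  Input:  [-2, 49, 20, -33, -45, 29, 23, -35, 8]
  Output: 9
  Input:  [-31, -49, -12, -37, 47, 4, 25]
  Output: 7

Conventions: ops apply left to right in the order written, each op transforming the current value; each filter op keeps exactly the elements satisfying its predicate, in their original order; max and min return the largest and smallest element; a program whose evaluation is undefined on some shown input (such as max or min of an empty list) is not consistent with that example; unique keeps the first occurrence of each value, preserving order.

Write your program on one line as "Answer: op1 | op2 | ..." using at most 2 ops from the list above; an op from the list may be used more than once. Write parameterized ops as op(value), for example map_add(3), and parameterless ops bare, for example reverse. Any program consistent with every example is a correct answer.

unique | len

Check, running the answer program on each example:
  [38, 32, 8, 26, 43, -42, 31, 26, 13] -> [38, 32, 8, 26, 43, -42, 31, 13] -> 8
  [-2, 49, 20, -33, -45, 29, 23, -35, 8] -> [-2, 49, 20, -33, -45, 29, 23, -35, 8] -> 9
  [-31, -49, -12, -37, 47, 4, 25] -> [-31, -49, -12, -37, 47, 4, 25] -> 7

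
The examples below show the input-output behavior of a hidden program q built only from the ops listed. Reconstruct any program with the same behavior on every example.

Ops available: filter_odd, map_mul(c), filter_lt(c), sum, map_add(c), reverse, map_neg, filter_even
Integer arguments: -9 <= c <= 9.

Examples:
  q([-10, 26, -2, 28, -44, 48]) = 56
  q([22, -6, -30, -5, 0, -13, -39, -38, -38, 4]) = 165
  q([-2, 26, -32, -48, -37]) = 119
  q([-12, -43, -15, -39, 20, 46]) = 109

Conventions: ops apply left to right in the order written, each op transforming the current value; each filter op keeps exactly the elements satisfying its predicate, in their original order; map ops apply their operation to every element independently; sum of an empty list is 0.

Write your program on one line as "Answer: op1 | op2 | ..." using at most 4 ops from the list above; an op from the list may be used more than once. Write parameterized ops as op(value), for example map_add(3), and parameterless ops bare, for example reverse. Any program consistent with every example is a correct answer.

reverse | filter_lt(8) | map_neg | sum

Check, running the answer program on each example:
  [-10, 26, -2, 28, -44, 48] -> [48, -44, 28, -2, 26, -10] -> [-44, -2, -10] -> [44, 2, 10] -> 56
  [22, -6, -30, -5, 0, -13, -39, -38, -38, 4] -> [4, -38, -38, -39, -13, 0, -5, -30, -6, 22] -> [4, -38, -38, -39, -13, 0, -5, -30, -6] -> [-4, 38, 38, 39, 13, 0, 5, 30, 6] -> 165
  [-2, 26, -32, -48, -37] -> [-37, -48, -32, 26, -2] -> [-37, -48, -32, -2] -> [37, 48, 32, 2] -> 119
  [-12, -43, -15, -39, 20, 46] -> [46, 20, -39, -15, -43, -12] -> [-39, -15, -43, -12] -> [39, 15, 43, 12] -> 109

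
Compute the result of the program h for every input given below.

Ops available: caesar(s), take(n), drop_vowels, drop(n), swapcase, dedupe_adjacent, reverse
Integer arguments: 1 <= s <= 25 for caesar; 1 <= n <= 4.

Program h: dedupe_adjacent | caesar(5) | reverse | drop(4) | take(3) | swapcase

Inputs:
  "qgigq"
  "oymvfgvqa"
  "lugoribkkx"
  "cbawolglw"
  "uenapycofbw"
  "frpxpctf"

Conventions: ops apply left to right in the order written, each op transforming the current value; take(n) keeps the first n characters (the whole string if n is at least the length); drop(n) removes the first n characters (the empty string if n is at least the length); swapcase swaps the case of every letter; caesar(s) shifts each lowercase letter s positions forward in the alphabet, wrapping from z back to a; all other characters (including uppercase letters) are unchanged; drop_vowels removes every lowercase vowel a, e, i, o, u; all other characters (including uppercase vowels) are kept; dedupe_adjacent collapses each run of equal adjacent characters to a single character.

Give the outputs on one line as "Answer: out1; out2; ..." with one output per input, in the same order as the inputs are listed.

Execution, op by op:
  "qgigq" -> "qgigq" -> "vlnlv" -> "vlnlv" -> "v" -> "v" -> "V"
  "oymvfgvqa" -> "oymvfgvqa" -> "tdraklavf" -> "fvalkardt" -> "kardt" -> "kar" -> "KAR"
  "lugoribkkx" -> "lugoribkx" -> "qzltwngpc" -> "cpgnwtlzq" -> "wtlzq" -> "wtl" -> "WTL"
  "cbawolglw" -> "cbawolglw" -> "hgfbtqlqb" -> "bqlqtbfgh" -> "tbfgh" -> "tbf" -> "TBF"
  "uenapycofbw" -> "uenapycofbw" -> "zjsfudhtkgb" -> "bgkthdufsjz" -> "hdufsjz" -> "hdu" -> "HDU"
  "frpxpctf" -> "frpxpctf" -> "kwucuhyk" -> "kyhucuwk" -> "cuwk" -> "cuw" -> "CUW"

"V"; "KAR"; "WTL"; "TBF"; "HDU"; "CUW"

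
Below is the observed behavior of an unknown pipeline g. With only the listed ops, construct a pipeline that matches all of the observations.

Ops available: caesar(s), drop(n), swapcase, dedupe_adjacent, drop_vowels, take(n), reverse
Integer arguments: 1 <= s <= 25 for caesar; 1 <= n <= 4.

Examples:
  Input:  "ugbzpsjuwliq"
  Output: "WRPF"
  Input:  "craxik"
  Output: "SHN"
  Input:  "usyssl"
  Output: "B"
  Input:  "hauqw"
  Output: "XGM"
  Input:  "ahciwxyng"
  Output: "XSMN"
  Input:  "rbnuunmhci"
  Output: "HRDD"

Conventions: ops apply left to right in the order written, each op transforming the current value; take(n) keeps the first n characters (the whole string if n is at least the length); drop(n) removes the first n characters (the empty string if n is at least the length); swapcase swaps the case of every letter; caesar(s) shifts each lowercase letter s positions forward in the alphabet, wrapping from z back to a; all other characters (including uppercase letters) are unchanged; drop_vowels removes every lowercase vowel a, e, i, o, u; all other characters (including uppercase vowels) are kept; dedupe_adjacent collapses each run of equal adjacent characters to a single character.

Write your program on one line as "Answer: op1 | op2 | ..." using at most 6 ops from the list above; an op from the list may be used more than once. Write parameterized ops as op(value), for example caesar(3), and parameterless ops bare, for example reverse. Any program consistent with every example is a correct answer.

drop_vowels | caesar(16) | drop_vowels | swapcase | take(4)

Check, running the answer program on each example:
  "ugbzpsjuwliq" -> "gbzpsjwlq" -> "wrpfizmbg" -> "wrpfzmbg" -> "WRPFZMBG" -> "WRPF"
  "craxik" -> "crxk" -> "shna" -> "shn" -> "SHN" -> "SHN"
  "usyssl" -> "syssl" -> "ioiib" -> "b" -> "B" -> "B"
  "hauqw" -> "hqw" -> "xgm" -> "xgm" -> "XGM" -> "XGM"
  "ahciwxyng" -> "hcwxyng" -> "xsmnodw" -> "xsmndw" -> "XSMNDW" -> "XSMN"
  "rbnuunmhci" -> "rbnnmhc" -> "hrddcxs" -> "hrddcxs" -> "HRDDCXS" -> "HRDD"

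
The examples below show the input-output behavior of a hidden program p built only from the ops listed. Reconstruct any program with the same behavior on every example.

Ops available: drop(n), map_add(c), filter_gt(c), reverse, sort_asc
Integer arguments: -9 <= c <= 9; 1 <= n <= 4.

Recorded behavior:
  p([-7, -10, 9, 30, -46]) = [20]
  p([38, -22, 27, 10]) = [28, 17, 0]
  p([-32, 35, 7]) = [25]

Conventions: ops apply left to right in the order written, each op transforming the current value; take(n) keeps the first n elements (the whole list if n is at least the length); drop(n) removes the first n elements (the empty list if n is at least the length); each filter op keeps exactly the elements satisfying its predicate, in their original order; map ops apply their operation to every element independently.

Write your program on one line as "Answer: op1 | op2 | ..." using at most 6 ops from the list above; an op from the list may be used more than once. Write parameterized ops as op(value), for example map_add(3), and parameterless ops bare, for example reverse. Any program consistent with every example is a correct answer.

sort_asc | filter_gt(9) | reverse | map_add(-8) | map_add(-2)

Check, running the answer program on each example:
  [-7, -10, 9, 30, -46] -> [-46, -10, -7, 9, 30] -> [30] -> [30] -> [22] -> [20]
  [38, -22, 27, 10] -> [-22, 10, 27, 38] -> [10, 27, 38] -> [38, 27, 10] -> [30, 19, 2] -> [28, 17, 0]
  [-32, 35, 7] -> [-32, 7, 35] -> [35] -> [35] -> [27] -> [25]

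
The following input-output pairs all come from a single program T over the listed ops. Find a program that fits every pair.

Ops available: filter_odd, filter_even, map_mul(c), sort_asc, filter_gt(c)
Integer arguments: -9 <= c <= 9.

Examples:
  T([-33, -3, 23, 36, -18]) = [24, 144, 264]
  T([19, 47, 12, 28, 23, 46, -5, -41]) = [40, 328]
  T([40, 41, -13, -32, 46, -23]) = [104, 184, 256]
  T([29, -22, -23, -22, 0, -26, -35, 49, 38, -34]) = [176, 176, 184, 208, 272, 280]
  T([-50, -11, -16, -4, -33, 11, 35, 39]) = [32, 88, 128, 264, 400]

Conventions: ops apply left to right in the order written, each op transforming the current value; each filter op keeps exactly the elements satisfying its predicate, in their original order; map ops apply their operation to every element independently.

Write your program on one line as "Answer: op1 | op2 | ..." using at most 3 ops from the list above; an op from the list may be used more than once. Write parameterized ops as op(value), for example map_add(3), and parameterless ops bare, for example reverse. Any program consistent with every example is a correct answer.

map_mul(-8) | filter_gt(9) | sort_asc

Check, running the answer program on each example:
  [-33, -3, 23, 36, -18] -> [264, 24, -184, -288, 144] -> [264, 24, 144] -> [24, 144, 264]
  [19, 47, 12, 28, 23, 46, -5, -41] -> [-152, -376, -96, -224, -184, -368, 40, 328] -> [40, 328] -> [40, 328]
  [40, 41, -13, -32, 46, -23] -> [-320, -328, 104, 256, -368, 184] -> [104, 256, 184] -> [104, 184, 256]
  [29, -22, -23, -22, 0, -26, -35, 49, 38, -34] -> [-232, 176, 184, 176, 0, 208, 280, -392, -304, 272] -> [176, 184, 176, 208, 280, 272] -> [176, 176, 184, 208, 272, 280]
  [-50, -11, -16, -4, -33, 11, 35, 39] -> [400, 88, 128, 32, 264, -88, -280, -312] -> [400, 88, 128, 32, 264] -> [32, 88, 128, 264, 400]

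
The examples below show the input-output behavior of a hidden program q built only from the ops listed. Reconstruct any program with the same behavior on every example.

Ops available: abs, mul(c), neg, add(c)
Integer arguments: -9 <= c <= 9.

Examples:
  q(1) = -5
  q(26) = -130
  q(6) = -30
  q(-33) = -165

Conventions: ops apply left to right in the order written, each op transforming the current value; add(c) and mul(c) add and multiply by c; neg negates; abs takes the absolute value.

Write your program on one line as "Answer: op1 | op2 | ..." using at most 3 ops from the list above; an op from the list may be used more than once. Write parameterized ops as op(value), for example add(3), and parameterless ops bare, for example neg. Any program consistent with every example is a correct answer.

mul(-5) | abs | neg

Check, running the answer program on each example:
  1 -> -5 -> 5 -> -5
  26 -> -130 -> 130 -> -130
  6 -> -30 -> 30 -> -30
  -33 -> 165 -> 165 -> -165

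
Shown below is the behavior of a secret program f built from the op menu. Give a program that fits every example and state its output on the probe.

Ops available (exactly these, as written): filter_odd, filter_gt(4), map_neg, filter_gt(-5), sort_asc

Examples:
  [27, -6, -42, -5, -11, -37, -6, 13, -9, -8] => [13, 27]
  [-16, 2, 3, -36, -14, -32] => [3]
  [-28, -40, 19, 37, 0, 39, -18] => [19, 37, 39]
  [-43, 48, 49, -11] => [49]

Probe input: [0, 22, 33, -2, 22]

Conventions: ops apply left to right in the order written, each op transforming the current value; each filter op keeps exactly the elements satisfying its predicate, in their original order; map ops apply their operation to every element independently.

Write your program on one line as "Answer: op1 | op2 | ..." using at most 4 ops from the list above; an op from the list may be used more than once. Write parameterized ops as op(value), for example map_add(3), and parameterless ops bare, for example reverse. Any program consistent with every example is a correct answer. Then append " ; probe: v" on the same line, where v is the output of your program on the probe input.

filter_gt(-5) | sort_asc | filter_odd ; probe: [33]

Check, running the answer program on each example:
  [27, -6, -42, -5, -11, -37, -6, 13, -9, -8] -> [27, 13] -> [13, 27] -> [13, 27]
  [-16, 2, 3, -36, -14, -32] -> [2, 3] -> [2, 3] -> [3]
  [-28, -40, 19, 37, 0, 39, -18] -> [19, 37, 0, 39] -> [0, 19, 37, 39] -> [19, 37, 39]
  [-43, 48, 49, -11] -> [48, 49] -> [48, 49] -> [49]
  probe: [0, 22, 33, -2, 22] -> [0, 22, 33, -2, 22] -> [-2, 0, 22, 22, 33] -> [33]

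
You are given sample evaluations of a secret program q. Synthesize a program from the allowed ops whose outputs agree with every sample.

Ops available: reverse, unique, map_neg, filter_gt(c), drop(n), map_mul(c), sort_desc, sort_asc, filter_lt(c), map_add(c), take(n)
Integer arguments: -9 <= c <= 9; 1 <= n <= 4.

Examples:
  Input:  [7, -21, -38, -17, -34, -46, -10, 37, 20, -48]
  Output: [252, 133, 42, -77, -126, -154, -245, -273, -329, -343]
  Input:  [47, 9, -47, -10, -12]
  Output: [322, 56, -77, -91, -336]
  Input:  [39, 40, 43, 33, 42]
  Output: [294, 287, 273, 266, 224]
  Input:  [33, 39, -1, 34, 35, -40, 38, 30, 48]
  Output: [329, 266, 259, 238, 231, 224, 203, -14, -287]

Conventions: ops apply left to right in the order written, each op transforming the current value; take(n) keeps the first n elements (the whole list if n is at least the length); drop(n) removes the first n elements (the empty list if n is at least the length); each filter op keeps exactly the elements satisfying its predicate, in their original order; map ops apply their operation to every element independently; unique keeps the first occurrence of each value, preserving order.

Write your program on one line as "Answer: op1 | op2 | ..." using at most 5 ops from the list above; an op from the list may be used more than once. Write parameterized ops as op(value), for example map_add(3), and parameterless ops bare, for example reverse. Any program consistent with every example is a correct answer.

map_neg | sort_desc | map_mul(-7) | sort_desc | map_add(-7)

Check, running the answer program on each example:
  [7, -21, -38, -17, -34, -46, -10, 37, 20, -48] -> [-7, 21, 38, 17, 34, 46, 10, -37, -20, 48] -> [48, 46, 38, 34, 21, 17, 10, -7, -20, -37] -> [-336, -322, -266, -238, -147, -119, -70, 49, 140, 259] -> [259, 140, 49, -70, -119, -147, -238, -266, -322, -336] -> [252, 133, 42, -77, -126, -154, -245, -273, -329, -343]
  [47, 9, -47, -10, -12] -> [-47, -9, 47, 10, 12] -> [47, 12, 10, -9, -47] -> [-329, -84, -70, 63, 329] -> [329, 63, -70, -84, -329] -> [322, 56, -77, -91, -336]
  [39, 40, 43, 33, 42] -> [-39, -40, -43, -33, -42] -> [-33, -39, -40, -42, -43] -> [231, 273, 280, 294, 301] -> [301, 294, 280, 273, 231] -> [294, 287, 273, 266, 224]
  [33, 39, -1, 34, 35, -40, 38, 30, 48] -> [-33, -39, 1, -34, -35, 40, -38, -30, -48] -> [40, 1, -30, -33, -34, -35, -38, -39, -48] -> [-280, -7, 210, 231, 238, 245, 266, 273, 336] -> [336, 273, 266, 245, 238, 231, 210, -7, -280] -> [329, 266, 259, 238, 231, 224, 203, -14, -287]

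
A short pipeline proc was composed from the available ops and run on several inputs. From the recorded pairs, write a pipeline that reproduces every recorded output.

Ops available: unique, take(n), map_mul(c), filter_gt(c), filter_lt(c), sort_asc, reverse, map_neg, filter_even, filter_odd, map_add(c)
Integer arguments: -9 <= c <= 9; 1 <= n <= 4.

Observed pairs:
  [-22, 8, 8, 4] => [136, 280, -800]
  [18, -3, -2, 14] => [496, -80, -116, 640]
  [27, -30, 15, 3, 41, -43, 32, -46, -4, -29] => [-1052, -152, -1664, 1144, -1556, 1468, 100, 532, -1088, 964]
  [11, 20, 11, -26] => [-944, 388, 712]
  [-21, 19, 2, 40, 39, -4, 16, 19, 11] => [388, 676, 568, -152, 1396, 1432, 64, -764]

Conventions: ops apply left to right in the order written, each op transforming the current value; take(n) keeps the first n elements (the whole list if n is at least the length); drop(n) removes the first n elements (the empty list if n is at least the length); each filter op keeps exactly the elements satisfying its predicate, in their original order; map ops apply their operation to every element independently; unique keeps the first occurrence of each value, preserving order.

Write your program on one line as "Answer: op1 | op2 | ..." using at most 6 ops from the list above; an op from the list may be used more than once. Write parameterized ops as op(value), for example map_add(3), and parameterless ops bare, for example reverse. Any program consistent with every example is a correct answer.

reverse | map_mul(-4) | map_neg | map_mul(9) | unique | map_add(-8)

Check, running the answer program on each example:
  [-22, 8, 8, 4] -> [4, 8, 8, -22] -> [-16, -32, -32, 88] -> [16, 32, 32, -88] -> [144, 288, 288, -792] -> [144, 288, -792] -> [136, 280, -800]
  [18, -3, -2, 14] -> [14, -2, -3, 18] -> [-56, 8, 12, -72] -> [56, -8, -12, 72] -> [504, -72, -108, 648] -> [504, -72, -108, 648] -> [496, -80, -116, 640]
  [27, -30, 15, 3, 41, -43, 32, -46, -4, -29] -> [-29, -4, -46, 32, -43, 41, 3, 15, -30, 27] -> [116, 16, 184, -128, 172, -164, -12, -60, 120, -108] -> [-116, -16, -184, 128, -172, 164, 12, 60, -120, 108] -> [-1044, -144, -1656, 1152, -1548, 1476, 108, 540, -1080, 972] -> [-1044, -144, -1656, 1152, -1548, 1476, 108, 540, -1080, 972] -> [-1052, -152, -1664, 1144, -1556, 1468, 100, 532, -1088, 964]
  [11, 20, 11, -26] -> [-26, 11, 20, 11] -> [104, -44, -80, -44] -> [-104, 44, 80, 44] -> [-936, 396, 720, 396] -> [-936, 396, 720] -> [-944, 388, 712]
  [-21, 19, 2, 40, 39, -4, 16, 19, 11] -> [11, 19, 16, -4, 39, 40, 2, 19, -21] -> [-44, -76, -64, 16, -156, -160, -8, -76, 84] -> [44, 76, 64, -16, 156, 160, 8, 76, -84] -> [396, 684, 576, -144, 1404, 1440, 72, 684, -756] -> [396, 684, 576, -144, 1404, 1440, 72, -756] -> [388, 676, 568, -152, 1396, 1432, 64, -764]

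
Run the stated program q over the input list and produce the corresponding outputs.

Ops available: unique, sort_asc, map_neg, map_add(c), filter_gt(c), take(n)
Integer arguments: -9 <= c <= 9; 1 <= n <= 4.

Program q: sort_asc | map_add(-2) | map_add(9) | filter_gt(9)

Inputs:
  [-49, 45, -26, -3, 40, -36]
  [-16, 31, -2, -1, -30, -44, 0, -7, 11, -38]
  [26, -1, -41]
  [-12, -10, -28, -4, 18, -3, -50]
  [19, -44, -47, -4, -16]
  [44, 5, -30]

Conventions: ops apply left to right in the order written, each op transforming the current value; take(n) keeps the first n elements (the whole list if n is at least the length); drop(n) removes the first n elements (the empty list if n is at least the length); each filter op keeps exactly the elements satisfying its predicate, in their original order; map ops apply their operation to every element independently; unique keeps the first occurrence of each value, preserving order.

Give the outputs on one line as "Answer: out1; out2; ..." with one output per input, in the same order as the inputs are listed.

[47, 52]; [18, 38]; [33]; [25]; [26]; [12, 51]

Execution, op by op:
  [-49, 45, -26, -3, 40, -36] -> [-49, -36, -26, -3, 40, 45] -> [-51, -38, -28, -5, 38, 43] -> [-42, -29, -19, 4, 47, 52] -> [47, 52]
  [-16, 31, -2, -1, -30, -44, 0, -7, 11, -38] -> [-44, -38, -30, -16, -7, -2, -1, 0, 11, 31] -> [-46, -40, -32, -18, -9, -4, -3, -2, 9, 29] -> [-37, -31, -23, -9, 0, 5, 6, 7, 18, 38] -> [18, 38]
  [26, -1, -41] -> [-41, -1, 26] -> [-43, -3, 24] -> [-34, 6, 33] -> [33]
  [-12, -10, -28, -4, 18, -3, -50] -> [-50, -28, -12, -10, -4, -3, 18] -> [-52, -30, -14, -12, -6, -5, 16] -> [-43, -21, -5, -3, 3, 4, 25] -> [25]
  [19, -44, -47, -4, -16] -> [-47, -44, -16, -4, 19] -> [-49, -46, -18, -6, 17] -> [-40, -37, -9, 3, 26] -> [26]
  [44, 5, -30] -> [-30, 5, 44] -> [-32, 3, 42] -> [-23, 12, 51] -> [12, 51]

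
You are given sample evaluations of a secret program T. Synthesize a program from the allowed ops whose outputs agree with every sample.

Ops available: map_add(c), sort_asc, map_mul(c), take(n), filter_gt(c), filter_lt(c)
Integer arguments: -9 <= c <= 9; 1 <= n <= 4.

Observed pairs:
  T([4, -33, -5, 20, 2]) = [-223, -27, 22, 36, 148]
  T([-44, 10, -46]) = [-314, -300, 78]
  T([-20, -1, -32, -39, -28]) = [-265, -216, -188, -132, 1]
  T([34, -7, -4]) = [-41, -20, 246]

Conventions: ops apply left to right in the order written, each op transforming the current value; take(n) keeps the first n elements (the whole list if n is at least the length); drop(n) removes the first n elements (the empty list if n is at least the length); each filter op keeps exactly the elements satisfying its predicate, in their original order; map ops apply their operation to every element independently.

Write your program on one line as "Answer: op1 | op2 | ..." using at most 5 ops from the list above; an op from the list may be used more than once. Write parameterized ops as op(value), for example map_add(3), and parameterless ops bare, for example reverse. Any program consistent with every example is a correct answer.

sort_asc | map_add(2) | map_mul(7) | map_add(-2) | map_add(-4)

Check, running the answer program on each example:
  [4, -33, -5, 20, 2] -> [-33, -5, 2, 4, 20] -> [-31, -3, 4, 6, 22] -> [-217, -21, 28, 42, 154] -> [-219, -23, 26, 40, 152] -> [-223, -27, 22, 36, 148]
  [-44, 10, -46] -> [-46, -44, 10] -> [-44, -42, 12] -> [-308, -294, 84] -> [-310, -296, 82] -> [-314, -300, 78]
  [-20, -1, -32, -39, -28] -> [-39, -32, -28, -20, -1] -> [-37, -30, -26, -18, 1] -> [-259, -210, -182, -126, 7] -> [-261, -212, -184, -128, 5] -> [-265, -216, -188, -132, 1]
  [34, -7, -4] -> [-7, -4, 34] -> [-5, -2, 36] -> [-35, -14, 252] -> [-37, -16, 250] -> [-41, -20, 246]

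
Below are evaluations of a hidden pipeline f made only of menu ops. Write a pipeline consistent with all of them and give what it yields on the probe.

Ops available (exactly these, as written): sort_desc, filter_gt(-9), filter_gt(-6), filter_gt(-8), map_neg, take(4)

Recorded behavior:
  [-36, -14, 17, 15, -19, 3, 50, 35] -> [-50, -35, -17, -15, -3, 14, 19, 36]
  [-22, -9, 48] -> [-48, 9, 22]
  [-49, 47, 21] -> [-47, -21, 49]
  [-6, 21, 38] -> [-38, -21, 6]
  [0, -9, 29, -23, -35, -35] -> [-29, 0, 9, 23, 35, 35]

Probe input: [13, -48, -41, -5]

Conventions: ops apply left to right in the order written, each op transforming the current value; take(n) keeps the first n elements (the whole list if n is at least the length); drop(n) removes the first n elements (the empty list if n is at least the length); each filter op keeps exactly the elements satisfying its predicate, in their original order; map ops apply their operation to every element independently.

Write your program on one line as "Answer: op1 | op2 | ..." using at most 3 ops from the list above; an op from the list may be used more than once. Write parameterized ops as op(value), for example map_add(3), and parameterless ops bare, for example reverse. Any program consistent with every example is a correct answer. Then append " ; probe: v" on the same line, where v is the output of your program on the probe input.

sort_desc | map_neg ; probe: [-13, 5, 41, 48]

Check, running the answer program on each example:
  [-36, -14, 17, 15, -19, 3, 50, 35] -> [50, 35, 17, 15, 3, -14, -19, -36] -> [-50, -35, -17, -15, -3, 14, 19, 36]
  [-22, -9, 48] -> [48, -9, -22] -> [-48, 9, 22]
  [-49, 47, 21] -> [47, 21, -49] -> [-47, -21, 49]
  [-6, 21, 38] -> [38, 21, -6] -> [-38, -21, 6]
  [0, -9, 29, -23, -35, -35] -> [29, 0, -9, -23, -35, -35] -> [-29, 0, 9, 23, 35, 35]
  probe: [13, -48, -41, -5] -> [13, -5, -41, -48] -> [-13, 5, 41, 48]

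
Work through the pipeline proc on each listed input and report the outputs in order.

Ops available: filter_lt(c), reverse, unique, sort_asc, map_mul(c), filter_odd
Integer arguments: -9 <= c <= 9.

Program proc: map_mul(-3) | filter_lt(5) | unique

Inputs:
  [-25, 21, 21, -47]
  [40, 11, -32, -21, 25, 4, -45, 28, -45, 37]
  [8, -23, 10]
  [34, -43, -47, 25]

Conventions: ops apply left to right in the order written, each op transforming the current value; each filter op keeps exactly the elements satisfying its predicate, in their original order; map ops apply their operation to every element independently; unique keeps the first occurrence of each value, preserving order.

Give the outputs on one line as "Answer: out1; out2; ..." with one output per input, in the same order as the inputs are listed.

[-63]; [-120, -33, -75, -12, -84, -111]; [-24, -30]; [-102, -75]

Execution, op by op:
  [-25, 21, 21, -47] -> [75, -63, -63, 141] -> [-63, -63] -> [-63]
  [40, 11, -32, -21, 25, 4, -45, 28, -45, 37] -> [-120, -33, 96, 63, -75, -12, 135, -84, 135, -111] -> [-120, -33, -75, -12, -84, -111] -> [-120, -33, -75, -12, -84, -111]
  [8, -23, 10] -> [-24, 69, -30] -> [-24, -30] -> [-24, -30]
  [34, -43, -47, 25] -> [-102, 129, 141, -75] -> [-102, -75] -> [-102, -75]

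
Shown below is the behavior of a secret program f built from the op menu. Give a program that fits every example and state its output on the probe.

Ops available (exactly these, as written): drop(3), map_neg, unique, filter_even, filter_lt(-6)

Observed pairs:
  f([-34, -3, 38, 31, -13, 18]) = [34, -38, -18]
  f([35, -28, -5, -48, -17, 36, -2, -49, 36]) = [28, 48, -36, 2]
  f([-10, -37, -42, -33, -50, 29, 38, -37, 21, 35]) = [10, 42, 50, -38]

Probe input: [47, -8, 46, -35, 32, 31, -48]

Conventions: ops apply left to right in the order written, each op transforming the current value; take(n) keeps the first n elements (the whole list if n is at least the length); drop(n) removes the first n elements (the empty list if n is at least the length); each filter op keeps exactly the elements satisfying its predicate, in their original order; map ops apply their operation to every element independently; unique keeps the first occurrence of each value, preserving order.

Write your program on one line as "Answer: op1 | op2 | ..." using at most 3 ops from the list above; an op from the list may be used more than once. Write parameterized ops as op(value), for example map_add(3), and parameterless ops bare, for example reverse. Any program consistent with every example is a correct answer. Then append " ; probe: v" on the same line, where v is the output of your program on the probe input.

map_neg | filter_even | unique ; probe: [8, -46, -32, 48]

Check, running the answer program on each example:
  [-34, -3, 38, 31, -13, 18] -> [34, 3, -38, -31, 13, -18] -> [34, -38, -18] -> [34, -38, -18]
  [35, -28, -5, -48, -17, 36, -2, -49, 36] -> [-35, 28, 5, 48, 17, -36, 2, 49, -36] -> [28, 48, -36, 2, -36] -> [28, 48, -36, 2]
  [-10, -37, -42, -33, -50, 29, 38, -37, 21, 35] -> [10, 37, 42, 33, 50, -29, -38, 37, -21, -35] -> [10, 42, 50, -38] -> [10, 42, 50, -38]
  probe: [47, -8, 46, -35, 32, 31, -48] -> [-47, 8, -46, 35, -32, -31, 48] -> [8, -46, -32, 48] -> [8, -46, -32, 48]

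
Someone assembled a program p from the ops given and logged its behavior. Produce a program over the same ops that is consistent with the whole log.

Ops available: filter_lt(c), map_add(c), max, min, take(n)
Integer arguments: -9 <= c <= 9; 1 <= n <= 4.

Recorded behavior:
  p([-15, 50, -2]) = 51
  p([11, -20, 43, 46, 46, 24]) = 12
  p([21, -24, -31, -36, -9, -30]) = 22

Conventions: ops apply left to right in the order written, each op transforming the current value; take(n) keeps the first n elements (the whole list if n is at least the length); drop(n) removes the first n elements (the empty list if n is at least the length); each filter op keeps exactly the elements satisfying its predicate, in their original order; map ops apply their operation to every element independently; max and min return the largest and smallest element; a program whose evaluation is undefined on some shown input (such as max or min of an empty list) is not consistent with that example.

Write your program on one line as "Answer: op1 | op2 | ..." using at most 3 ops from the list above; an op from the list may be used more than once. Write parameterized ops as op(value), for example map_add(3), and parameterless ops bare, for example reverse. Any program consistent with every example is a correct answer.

map_add(1) | take(2) | max

Check, running the answer program on each example:
  [-15, 50, -2] -> [-14, 51, -1] -> [-14, 51] -> 51
  [11, -20, 43, 46, 46, 24] -> [12, -19, 44, 47, 47, 25] -> [12, -19] -> 12
  [21, -24, -31, -36, -9, -30] -> [22, -23, -30, -35, -8, -29] -> [22, -23] -> 22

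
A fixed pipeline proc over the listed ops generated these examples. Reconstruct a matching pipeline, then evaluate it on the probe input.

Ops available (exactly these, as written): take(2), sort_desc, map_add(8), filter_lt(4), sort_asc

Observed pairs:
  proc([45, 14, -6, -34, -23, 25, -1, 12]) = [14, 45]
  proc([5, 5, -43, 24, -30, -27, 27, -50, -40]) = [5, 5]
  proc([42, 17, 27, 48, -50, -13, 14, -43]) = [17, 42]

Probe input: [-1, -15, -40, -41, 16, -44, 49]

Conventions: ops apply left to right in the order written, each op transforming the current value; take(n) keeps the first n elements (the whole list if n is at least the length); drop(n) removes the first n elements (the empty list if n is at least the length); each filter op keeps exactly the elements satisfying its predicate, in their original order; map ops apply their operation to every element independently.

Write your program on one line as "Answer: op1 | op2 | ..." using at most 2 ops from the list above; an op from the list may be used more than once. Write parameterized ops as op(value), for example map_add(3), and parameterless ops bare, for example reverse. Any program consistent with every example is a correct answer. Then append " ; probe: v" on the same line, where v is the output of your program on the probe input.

take(2) | sort_asc ; probe: [-15, -1]

Check, running the answer program on each example:
  [45, 14, -6, -34, -23, 25, -1, 12] -> [45, 14] -> [14, 45]
  [5, 5, -43, 24, -30, -27, 27, -50, -40] -> [5, 5] -> [5, 5]
  [42, 17, 27, 48, -50, -13, 14, -43] -> [42, 17] -> [17, 42]
  probe: [-1, -15, -40, -41, 16, -44, 49] -> [-1, -15] -> [-15, -1]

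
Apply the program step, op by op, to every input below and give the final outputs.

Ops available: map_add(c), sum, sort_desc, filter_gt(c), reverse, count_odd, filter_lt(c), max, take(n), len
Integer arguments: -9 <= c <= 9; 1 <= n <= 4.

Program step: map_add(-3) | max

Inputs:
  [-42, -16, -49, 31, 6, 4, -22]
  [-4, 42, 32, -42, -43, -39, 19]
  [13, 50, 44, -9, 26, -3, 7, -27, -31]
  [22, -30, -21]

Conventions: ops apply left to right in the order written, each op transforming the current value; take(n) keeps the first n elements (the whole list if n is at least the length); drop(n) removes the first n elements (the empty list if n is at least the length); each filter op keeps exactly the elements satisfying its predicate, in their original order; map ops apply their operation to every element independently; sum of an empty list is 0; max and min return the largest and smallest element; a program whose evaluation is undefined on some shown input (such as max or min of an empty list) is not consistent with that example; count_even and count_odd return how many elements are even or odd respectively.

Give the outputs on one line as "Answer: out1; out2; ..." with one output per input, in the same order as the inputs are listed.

28; 39; 47; 19

Execution, op by op:
  [-42, -16, -49, 31, 6, 4, -22] -> [-45, -19, -52, 28, 3, 1, -25] -> 28
  [-4, 42, 32, -42, -43, -39, 19] -> [-7, 39, 29, -45, -46, -42, 16] -> 39
  [13, 50, 44, -9, 26, -3, 7, -27, -31] -> [10, 47, 41, -12, 23, -6, 4, -30, -34] -> 47
  [22, -30, -21] -> [19, -33, -24] -> 19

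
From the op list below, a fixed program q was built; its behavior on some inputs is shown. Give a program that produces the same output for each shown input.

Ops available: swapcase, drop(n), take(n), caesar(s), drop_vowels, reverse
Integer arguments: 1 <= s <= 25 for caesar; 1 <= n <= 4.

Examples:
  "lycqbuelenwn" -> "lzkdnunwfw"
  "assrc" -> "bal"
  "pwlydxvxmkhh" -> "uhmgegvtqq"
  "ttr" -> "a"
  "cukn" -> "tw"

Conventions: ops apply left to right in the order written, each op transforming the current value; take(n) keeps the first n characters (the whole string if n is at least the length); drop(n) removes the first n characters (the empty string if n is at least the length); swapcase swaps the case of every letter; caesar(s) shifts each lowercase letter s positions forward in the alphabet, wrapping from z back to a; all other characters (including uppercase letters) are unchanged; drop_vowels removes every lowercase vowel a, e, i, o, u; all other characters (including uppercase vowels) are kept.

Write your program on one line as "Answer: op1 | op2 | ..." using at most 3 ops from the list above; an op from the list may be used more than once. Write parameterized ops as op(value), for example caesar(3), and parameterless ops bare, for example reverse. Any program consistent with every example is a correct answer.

caesar(9) | drop(2)

Check, running the answer program on each example:
  "lycqbuelenwn" -> "uhlzkdnunwfw" -> "lzkdnunwfw"
  "assrc" -> "jbbal" -> "bal"
  "pwlydxvxmkhh" -> "yfuhmgegvtqq" -> "uhmgegvtqq"
  "ttr" -> "cca" -> "a"
  "cukn" -> "ldtw" -> "tw"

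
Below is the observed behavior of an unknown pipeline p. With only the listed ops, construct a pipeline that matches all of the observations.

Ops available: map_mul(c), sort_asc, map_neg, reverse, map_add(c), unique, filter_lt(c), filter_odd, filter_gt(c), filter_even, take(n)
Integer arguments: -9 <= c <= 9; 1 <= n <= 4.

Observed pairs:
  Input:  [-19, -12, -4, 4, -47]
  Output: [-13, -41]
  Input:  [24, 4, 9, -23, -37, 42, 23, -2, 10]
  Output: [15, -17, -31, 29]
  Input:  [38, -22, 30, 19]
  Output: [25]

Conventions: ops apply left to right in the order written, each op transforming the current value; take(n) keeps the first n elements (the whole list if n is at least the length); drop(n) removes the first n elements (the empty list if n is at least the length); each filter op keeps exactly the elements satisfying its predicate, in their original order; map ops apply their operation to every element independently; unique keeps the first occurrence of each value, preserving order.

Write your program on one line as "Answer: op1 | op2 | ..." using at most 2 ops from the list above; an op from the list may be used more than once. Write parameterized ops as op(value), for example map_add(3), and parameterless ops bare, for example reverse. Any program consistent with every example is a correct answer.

filter_odd | map_add(6)

Check, running the answer program on each example:
  [-19, -12, -4, 4, -47] -> [-19, -47] -> [-13, -41]
  [24, 4, 9, -23, -37, 42, 23, -2, 10] -> [9, -23, -37, 23] -> [15, -17, -31, 29]
  [38, -22, 30, 19] -> [19] -> [25]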